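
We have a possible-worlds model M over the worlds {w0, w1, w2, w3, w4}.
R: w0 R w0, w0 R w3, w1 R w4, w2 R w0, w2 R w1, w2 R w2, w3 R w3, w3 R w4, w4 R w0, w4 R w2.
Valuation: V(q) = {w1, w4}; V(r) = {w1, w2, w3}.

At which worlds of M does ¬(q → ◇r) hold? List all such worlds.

Recall that ◇ψ holds at a world iff ψ holds at some accessible world.
Let φ = ¬(q → ◇r). Evaluate φ at each world:
  w0 (successors {w0, w3}): φ is false.
  w1 (successors {w4}): φ is true.
  w2 (successors {w0, w1, w2}): φ is false.
  w3 (successors {w3, w4}): φ is false.
  w4 (successors {w0, w2}): φ is false.
For instance, at w1:
  At w1: q → ◇r is false, so ¬(q → ◇r) is true.
    At w1: q is true, ◇r is false, so q → ◇r is false.
      At w1: ◇r requires r at some successor in {w4}.
        At w4: r is false.
      So ◇r is false at w1.
Satisfying worlds: {w1}

w1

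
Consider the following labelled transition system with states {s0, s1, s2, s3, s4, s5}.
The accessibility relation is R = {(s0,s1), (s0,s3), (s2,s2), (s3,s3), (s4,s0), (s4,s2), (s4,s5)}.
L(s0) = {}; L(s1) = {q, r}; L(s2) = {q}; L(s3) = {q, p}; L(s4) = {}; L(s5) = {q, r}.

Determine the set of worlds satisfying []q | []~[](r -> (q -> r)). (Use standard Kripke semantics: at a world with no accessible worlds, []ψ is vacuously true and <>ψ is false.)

Recall that []ψ holds at a world iff ψ holds at every accessible world, and <>ψ holds iff ψ holds at some accessible world.
Let φ = []q | []~[](r -> (q -> r)). Evaluate φ at each world:
  s0 (successors {s1, s3}): φ is true.
  s1 (successors ∅): φ is true.
  s2 (successors {s2}): φ is true.
  s3 (successors {s3}): φ is true.
  s4 (successors {s0, s2, s5}): φ is false.
  s5 (successors ∅): φ is true.
For instance, at s3:
  At s3: []q is true, []~[](r -> (q -> r)) is false, so []q | []~[](r -> (q -> r)) is true.
    At s3: []q requires q at every successor {s3}.
      At s3: q is true.
    So []q is true at s3.
    At s3: []~[](r -> (q -> r)) requires ~[](r -> (q -> r)) at every successor {s3}.
      ~[](r -> (q -> r)) fails at s3, so []~[](r -> (q -> r)) is false at s3.
Satisfying worlds: {s0, s1, s2, s3, s5}

s0, s1, s2, s3, s5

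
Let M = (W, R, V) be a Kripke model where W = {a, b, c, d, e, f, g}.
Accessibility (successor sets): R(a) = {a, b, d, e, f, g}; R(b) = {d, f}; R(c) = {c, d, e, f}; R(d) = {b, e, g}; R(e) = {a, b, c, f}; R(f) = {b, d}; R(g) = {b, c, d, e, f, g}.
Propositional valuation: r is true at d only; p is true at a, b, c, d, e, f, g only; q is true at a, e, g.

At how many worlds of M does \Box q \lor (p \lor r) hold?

Let φ = \Box q \lor (p \lor r). Evaluate φ at each world:
  a (successors {a, b, d, e, f, g}): φ is true.
  b (successors {d, f}): φ is true.
  c (successors {c, d, e, f}): φ is true.
  d (successors {b, e, g}): φ is true.
  e (successors {a, b, c, f}): φ is true.
  f (successors {b, d}): φ is true.
  g (successors {b, c, d, e, f, g}): φ is true.
For instance, at a:
  At a: \Box q is false, p \lor r is true, so \Box q \lor (p \lor r) is true.
    At a: \Box q requires q at every successor {a, b, d, e, f, g}.
      q fails at b, so \Box q is false at a.
Satisfying worlds: {a, b, c, d, e, f, g}

7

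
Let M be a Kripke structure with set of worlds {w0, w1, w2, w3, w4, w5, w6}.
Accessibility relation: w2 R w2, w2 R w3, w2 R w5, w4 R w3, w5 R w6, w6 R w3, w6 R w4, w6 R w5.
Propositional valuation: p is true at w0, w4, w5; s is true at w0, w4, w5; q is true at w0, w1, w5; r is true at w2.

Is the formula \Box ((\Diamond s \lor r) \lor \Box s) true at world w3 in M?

Recall that \Box ψ holds at a world iff ψ holds at every accessible world, and \Diamond ψ holds iff ψ holds at some accessible world.
At w3: no accessible worlds, so \Box ((\Diamond s \lor r) \lor \Box s) holds vacuously.

Yes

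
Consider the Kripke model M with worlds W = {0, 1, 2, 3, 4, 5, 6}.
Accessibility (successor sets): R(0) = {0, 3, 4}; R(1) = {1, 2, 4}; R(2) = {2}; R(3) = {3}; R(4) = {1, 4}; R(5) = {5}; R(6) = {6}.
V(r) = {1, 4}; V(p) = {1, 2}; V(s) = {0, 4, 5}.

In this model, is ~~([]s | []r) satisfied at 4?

At 4: ~([]s | []r) is false, so ~~([]s | []r) is true.
  At 4: []s | []r is true, so ~([]s | []r) is false.
    At 4: []s is false, []r is true, so []s | []r is true.
      At 4: []s requires s at every successor {1, 4}.
        s fails at 1, so []s is false at 4.
      At 4: []r requires r at every successor {1, 4}.
        At 1: r is true.
        At 4: r is true.
      So []r is true at 4.

Yes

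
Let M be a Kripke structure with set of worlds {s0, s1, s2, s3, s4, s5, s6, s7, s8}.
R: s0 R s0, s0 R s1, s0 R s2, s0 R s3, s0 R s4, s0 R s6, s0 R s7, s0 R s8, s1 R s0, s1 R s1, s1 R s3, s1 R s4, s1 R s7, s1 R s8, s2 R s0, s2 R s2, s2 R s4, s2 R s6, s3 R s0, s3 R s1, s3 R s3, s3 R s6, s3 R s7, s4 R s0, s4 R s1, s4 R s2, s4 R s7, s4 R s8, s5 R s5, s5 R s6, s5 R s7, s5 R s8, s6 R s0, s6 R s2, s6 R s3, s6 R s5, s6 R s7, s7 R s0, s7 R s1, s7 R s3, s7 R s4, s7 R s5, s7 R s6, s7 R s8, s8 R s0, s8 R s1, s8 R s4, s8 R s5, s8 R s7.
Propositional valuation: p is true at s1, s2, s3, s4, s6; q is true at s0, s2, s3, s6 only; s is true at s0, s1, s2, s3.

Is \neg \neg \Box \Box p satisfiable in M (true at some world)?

Let φ = \neg \neg \Box \Box p. Evaluate φ at each world:
  s0 (successors {s0, s1, s2, s3, s4, s6, s7, s8}): φ is false.
  s1 (successors {s0, s1, s3, s4, s7, s8}): φ is false.
  s2 (successors {s0, s2, s4, s6}): φ is false.
  s3 (successors {s0, s1, s3, s6, s7}): φ is false.
  s4 (successors {s0, s1, s2, s7, s8}): φ is false.
  s5 (successors {s5, s6, s7, s8}): φ is false.
  s6 (successors {s0, s2, s3, s5, s7}): φ is false.
  s7 (successors {s0, s1, s3, s4, s5, s6, s8}): φ is false.
  s8 (successors {s0, s1, s4, s5, s7}): φ is false.
For instance, at s7:
  At s7: \neg \Box \Box p is true, so \neg \neg \Box \Box p is false.
    At s7: \Box \Box p is false, so \neg \Box \Box p is true.
      At s7: \Box \Box p requires \Box p at every successor {s0, s1, s3, s4, s5, s6, s8}.
        \Box p fails at s0, so \Box \Box p is false at s7.

No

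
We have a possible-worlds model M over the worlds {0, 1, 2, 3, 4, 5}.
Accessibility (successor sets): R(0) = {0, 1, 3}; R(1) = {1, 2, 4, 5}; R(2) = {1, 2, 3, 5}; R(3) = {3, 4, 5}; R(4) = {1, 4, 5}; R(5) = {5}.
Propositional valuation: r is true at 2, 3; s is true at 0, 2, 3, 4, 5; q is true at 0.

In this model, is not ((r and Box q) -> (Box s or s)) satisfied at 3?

No

At 3: (r and Box q) -> (Box s or s) is true, so not ((r and Box q) -> (Box s or s)) is false.
  At 3: r and Box q is false, Box s or s is true, so (r and Box q) -> (Box s or s) is true.
    At 3: r is true, Box q is false, so r and Box q is false.
      At 3: Box q requires q at every successor {3, 4, 5}.
        q fails at 3, so Box q is false at 3.
    At 3: Box s is true, s is true, so Box s or s is true.
      At 3: Box s requires s at every successor {3, 4, 5}.
        At 3: s is true.
        At 4: s is true.
        At 5: s is true.
      So Box s is true at 3.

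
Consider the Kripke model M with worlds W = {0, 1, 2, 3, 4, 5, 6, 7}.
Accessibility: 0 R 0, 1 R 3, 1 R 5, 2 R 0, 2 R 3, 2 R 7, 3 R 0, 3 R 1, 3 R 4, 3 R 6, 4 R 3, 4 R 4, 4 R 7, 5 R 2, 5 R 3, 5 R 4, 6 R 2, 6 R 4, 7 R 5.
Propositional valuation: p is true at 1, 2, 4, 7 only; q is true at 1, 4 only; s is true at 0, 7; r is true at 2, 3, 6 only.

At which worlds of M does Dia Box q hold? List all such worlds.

Let φ = Dia Box q. Evaluate φ at each world:
  0 (successors {0}): φ is false.
  1 (successors {3, 5}): φ is false.
  2 (successors {0, 3, 7}): φ is false.
  3 (successors {0, 1, 4, 6}): φ is false.
  4 (successors {3, 4, 7}): φ is false.
  5 (successors {2, 3, 4}): φ is false.
  6 (successors {2, 4}): φ is false.
  7 (successors {5}): φ is false.
For instance, at 3:
  At 3: Dia Box q requires Box q at some successor in {0, 1, 4, 6}.
    At 0: Box q is false.
    At 1: Box q is false.
    At 4: Box q is false.
    At 6: Box q is false.
  So Dia Box q is false at 3.
Satisfying worlds: none.

none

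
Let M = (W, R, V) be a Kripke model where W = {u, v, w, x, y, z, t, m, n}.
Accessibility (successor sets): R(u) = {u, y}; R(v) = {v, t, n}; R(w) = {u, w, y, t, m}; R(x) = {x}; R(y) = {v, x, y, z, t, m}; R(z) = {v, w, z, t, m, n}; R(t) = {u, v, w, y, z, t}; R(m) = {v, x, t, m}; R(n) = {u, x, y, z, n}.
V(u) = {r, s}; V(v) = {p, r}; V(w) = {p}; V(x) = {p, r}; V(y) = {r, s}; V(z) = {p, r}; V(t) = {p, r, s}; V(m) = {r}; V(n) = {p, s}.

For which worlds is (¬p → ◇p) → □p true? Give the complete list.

u, v, x

Let φ = (¬p → ◇p) → □p. Evaluate φ at each world:
  u (successors {u, y}): φ is true.
  v (successors {v, t, n}): φ is true.
  w (successors {u, w, y, t, m}): φ is false.
  x (successors {x}): φ is true.
  y (successors {v, x, y, z, t, m}): φ is false.
  z (successors {v, w, z, t, m, n}): φ is false.
  t (successors {u, v, w, y, z, t}): φ is false.
  m (successors {v, x, t, m}): φ is false.
  n (successors {u, x, y, z, n}): φ is false.
For instance, at w:
  At w: ¬p → ◇p is true, □p is false, so (¬p → ◇p) → □p is false.
    At w: ¬p is false, ◇p is true, so ¬p → ◇p is true.
      At w: ◇p requires p at some successor in {u, w, y, t, m}.
        p holds at w, so ◇p is true at w.
    At w: □p requires p at every successor {u, w, y, t, m}.
      p fails at u, so □p is false at w.
Satisfying worlds: {u, v, x}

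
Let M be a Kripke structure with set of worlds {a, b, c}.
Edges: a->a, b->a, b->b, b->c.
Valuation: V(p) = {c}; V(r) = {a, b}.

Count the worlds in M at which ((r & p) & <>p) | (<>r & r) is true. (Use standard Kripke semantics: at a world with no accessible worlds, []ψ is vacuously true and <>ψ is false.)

2

Let φ = ((r & p) & <>p) | (<>r & r). Evaluate φ at each world:
  a (successors {a}): φ is true.
  b (successors {a, b, c}): φ is true.
  c (successors ∅): φ is false.
For instance, at b:
  At b: (r & p) & <>p is false, <>r & r is true, so ((r & p) & <>p) | (<>r & r) is true.
    At b: r & p is false, <>p is true, so (r & p) & <>p is false.
      At b: <>p requires p at some successor in {a, b, c}.
        p holds at c, so <>p is true at b.
    At b: <>r is true, r is true, so <>r & r is true.
      At b: <>r requires r at some successor in {a, b, c}.
        r holds at a, so <>r is true at b.
Satisfying worlds: {a, b}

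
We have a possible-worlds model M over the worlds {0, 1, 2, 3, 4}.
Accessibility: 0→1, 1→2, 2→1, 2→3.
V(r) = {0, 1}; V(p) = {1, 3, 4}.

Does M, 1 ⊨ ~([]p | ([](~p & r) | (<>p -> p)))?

No

At 1: []p | ([](~p & r) | (<>p -> p)) is true, so ~([]p | ([](~p & r) | (<>p -> p))) is false.
  At 1: []p is false, [](~p & r) | (<>p -> p) is true, so []p | ([](~p & r) | (<>p -> p)) is true.
    At 1: []p requires p at every successor {2}.
      p fails at 2, so []p is false at 1.
    At 1: [](~p & r) is false, <>p -> p is true, so [](~p & r) | (<>p -> p) is true.
      At 1: [](~p & r) requires ~p & r at every successor {2}.
        ~p & r fails at 2, so [](~p & r) is false at 1.
      At 1: <>p is false, p is true, so <>p -> p is true.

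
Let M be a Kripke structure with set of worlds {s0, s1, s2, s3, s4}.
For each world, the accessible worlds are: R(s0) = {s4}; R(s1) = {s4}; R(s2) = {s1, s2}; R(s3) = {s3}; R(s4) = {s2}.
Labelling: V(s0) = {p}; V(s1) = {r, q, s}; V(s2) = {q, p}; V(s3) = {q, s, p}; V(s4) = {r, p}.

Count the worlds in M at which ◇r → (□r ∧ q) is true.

3

Let φ = ◇r → (□r ∧ q). Evaluate φ at each world:
  s0 (successors {s4}): φ is false.
  s1 (successors {s4}): φ is true.
  s2 (successors {s1, s2}): φ is false.
  s3 (successors {s3}): φ is true.
  s4 (successors {s2}): φ is true.
For instance, at s4:
  At s4: ◇r is false, □r ∧ q is false, so ◇r → (□r ∧ q) is true.
    At s4: ◇r requires r at some successor in {s2}.
      At s2: r is false.
    So ◇r is false at s4.
    At s4: □r is false, q is false, so □r ∧ q is false.
      At s4: □r requires r at every successor {s2}.
        r fails at s2, so □r is false at s4.
Satisfying worlds: {s1, s3, s4}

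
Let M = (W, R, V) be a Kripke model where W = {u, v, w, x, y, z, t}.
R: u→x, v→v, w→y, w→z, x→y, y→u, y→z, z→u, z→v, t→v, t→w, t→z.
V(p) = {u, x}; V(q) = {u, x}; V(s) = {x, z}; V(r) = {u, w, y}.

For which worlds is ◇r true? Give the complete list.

w, x, y, z, t

Recall that ◇ψ holds at a world iff ψ holds at some accessible world.
Let φ = ◇r. Evaluate φ at each world:
  u (successors {x}): φ is false.
  v (successors {v}): φ is false.
  w (successors {y, z}): φ is true.
  x (successors {y}): φ is true.
  y (successors {u, z}): φ is true.
  z (successors {u, v}): φ is true.
  t (successors {v, w, z}): φ is true.
For instance, at y:
  At y: ◇r requires r at some successor in {u, z}.
    r holds at u, so ◇r is true at y.
Satisfying worlds: {w, x, y, z, t}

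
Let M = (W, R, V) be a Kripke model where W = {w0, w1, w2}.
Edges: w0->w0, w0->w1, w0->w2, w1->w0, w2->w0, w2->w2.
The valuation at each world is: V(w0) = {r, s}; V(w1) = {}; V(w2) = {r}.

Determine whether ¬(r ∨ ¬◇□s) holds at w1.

At w1: r ∨ ¬◇□s is true, so ¬(r ∨ ¬◇□s) is false.
  At w1: r is false, ¬◇□s is true, so r ∨ ¬◇□s is true.
    At w1: ◇□s is false, so ¬◇□s is true.
      At w1: ◇□s requires □s at some successor in {w0}.
        At w0: □s is false.
      So ◇□s is false at w1.

No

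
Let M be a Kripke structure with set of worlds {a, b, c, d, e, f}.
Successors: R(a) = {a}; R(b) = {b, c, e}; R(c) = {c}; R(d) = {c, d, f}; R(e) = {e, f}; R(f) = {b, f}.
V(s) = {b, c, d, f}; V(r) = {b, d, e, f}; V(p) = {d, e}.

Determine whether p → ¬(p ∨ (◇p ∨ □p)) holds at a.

Recall that □ψ holds at a world iff ψ holds at every accessible world, and ◇ψ holds iff ψ holds at some accessible world.
At a: p is false, ¬(p ∨ (◇p ∨ □p)) is true, so p → ¬(p ∨ (◇p ∨ □p)) is true.
  At a: p ∨ (◇p ∨ □p) is false, so ¬(p ∨ (◇p ∨ □p)) is true.
    At a: p is false, ◇p ∨ □p is false, so p ∨ (◇p ∨ □p) is false.
      At a: ◇p is false, □p is false, so ◇p ∨ □p is false.

Yes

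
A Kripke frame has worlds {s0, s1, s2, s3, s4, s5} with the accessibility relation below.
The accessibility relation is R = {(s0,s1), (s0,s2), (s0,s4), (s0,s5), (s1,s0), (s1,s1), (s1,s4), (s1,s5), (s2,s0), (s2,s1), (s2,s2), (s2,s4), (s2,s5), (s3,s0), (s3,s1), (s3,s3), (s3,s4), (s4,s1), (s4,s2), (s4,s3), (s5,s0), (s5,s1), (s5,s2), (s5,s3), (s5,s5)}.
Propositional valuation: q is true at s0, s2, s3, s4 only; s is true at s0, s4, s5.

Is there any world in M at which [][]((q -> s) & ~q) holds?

No

Let φ = [][]((q -> s) & ~q). Evaluate φ at each world:
  s0 (successors {s1, s2, s4, s5}): φ is false.
  s1 (successors {s0, s1, s4, s5}): φ is false.
  s2 (successors {s0, s1, s2, s4, s5}): φ is false.
  s3 (successors {s0, s1, s3, s4}): φ is false.
  s4 (successors {s1, s2, s3}): φ is false.
  s5 (successors {s0, s1, s2, s3, s5}): φ is false.
For instance, at s5:
  At s5: [][]((q -> s) & ~q) requires []((q -> s) & ~q) at every successor {s0, s1, s2, s3, s5}.
    []((q -> s) & ~q) fails at s0, so [][]((q -> s) & ~q) is false at s5.
      At s0: []((q -> s) & ~q) requires (q -> s) & ~q at every successor {s1, s2, s4, s5}.
        (q -> s) & ~q fails at s2, so []((q -> s) & ~q) is false at s0.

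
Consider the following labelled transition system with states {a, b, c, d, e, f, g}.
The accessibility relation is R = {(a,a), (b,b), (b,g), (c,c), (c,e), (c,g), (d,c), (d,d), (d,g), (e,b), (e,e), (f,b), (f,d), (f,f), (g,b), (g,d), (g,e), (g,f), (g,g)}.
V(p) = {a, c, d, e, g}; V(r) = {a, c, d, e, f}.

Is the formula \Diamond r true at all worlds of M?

Let φ = \Diamond r. Evaluate φ at each world:
  a (successors {a}): φ is true.
  b (successors {b, g}): φ is false.
  c (successors {c, e, g}): φ is true.
  d (successors {c, d, g}): φ is true.
  e (successors {b, e}): φ is true.
  f (successors {b, d, f}): φ is true.
  g (successors {b, d, e, f, g}): φ is true.
Detail at b (counterexample):
  At b: \Diamond r requires r at some successor in {b, g}.
    At b: r is false.
    At g: r is false.
  So \Diamond r is false at b.

No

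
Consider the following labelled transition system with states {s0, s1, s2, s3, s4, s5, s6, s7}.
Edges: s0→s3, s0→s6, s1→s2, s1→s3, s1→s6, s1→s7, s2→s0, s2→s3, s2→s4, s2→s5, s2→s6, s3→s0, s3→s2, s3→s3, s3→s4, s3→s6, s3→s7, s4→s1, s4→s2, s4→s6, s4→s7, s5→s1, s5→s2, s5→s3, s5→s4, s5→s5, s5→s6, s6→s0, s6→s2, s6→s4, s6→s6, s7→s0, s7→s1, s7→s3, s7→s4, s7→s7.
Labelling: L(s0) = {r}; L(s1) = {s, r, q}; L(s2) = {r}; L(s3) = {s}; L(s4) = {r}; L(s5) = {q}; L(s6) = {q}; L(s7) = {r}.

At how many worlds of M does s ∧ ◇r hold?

Let φ = s ∧ ◇r. Evaluate φ at each world:
  s0 (successors {s3, s6}): φ is false.
  s1 (successors {s2, s3, s6, s7}): φ is true.
  s2 (successors {s0, s3, s4, s5, s6}): φ is false.
  s3 (successors {s0, s2, s3, s4, s6, s7}): φ is true.
  s4 (successors {s1, s2, s6, s7}): φ is false.
  s5 (successors {s1, s2, s3, s4, s5, s6}): φ is false.
  s6 (successors {s0, s2, s4, s6}): φ is false.
  s7 (successors {s0, s1, s3, s4, s7}): φ is false.
For instance, at s0:
  At s0: s is false, ◇r is false, so s ∧ ◇r is false.
    At s0: ◇r requires r at some successor in {s3, s6}.
      At s3: r is false.
      At s6: r is false.
    So ◇r is false at s0.
Satisfying worlds: {s1, s3}

2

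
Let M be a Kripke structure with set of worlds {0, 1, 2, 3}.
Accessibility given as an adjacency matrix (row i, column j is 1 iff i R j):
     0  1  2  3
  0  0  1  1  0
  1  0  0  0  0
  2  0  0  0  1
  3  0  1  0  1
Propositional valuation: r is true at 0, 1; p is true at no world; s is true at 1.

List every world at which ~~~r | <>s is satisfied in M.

0, 2, 3

Let φ = ~~~r | <>s. Evaluate φ at each world:
  0 (successors {1, 2}): φ is true.
  1 (successors ∅): φ is false.
  2 (successors {3}): φ is true.
  3 (successors {1, 3}): φ is true.
For instance, at 3:
  At 3: ~~~r is true, <>s is true, so ~~~r | <>s is true.
    At 3: <>s requires s at some successor in {1, 3}.
      s holds at 1, so <>s is true at 3.
Satisfying worlds: {0, 2, 3}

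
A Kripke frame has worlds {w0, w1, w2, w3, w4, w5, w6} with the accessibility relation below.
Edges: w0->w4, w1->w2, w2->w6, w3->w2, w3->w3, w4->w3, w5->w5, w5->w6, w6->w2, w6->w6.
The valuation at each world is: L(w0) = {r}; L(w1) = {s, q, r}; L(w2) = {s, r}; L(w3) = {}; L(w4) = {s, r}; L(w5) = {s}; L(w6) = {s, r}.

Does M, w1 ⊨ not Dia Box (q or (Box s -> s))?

Recall that Box ψ holds at a world iff ψ holds at every accessible world, and Dia ψ holds iff ψ holds at some accessible world.
At w1: Dia Box (q or (Box s -> s)) is true, so not Dia Box (q or (Box s -> s)) is false.
  At w1: Dia Box (q or (Box s -> s)) requires Box (q or (Box s -> s)) at some successor in {w2}.
    Box (q or (Box s -> s)) holds at w2, so Dia Box (q or (Box s -> s)) is true at w1.
      At w2: Box (q or (Box s -> s)) requires q or (Box s -> s) at every successor {w6}.
        At w6: q or (Box s -> s) is true.
      So Box (q or (Box s -> s)) is true at w2.

No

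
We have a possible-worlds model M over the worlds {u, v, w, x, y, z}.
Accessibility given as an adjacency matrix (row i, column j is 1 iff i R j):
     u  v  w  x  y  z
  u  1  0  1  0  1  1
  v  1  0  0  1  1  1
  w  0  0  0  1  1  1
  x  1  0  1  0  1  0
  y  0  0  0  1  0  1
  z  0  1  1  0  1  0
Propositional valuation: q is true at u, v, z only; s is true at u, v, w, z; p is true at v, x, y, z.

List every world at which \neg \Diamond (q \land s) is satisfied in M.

Recall that \Diamond ψ holds at a world iff ψ holds at some accessible world.
Let φ = \neg \Diamond (q \land s). Evaluate φ at each world:
  u (successors {u, w, y, z}): φ is false.
  v (successors {u, x, y, z}): φ is false.
  w (successors {x, y, z}): φ is false.
  x (successors {u, w, y}): φ is false.
  y (successors {x, z}): φ is false.
  z (successors {v, w, y}): φ is false.
For instance, at y:
  At y: \Diamond (q \land s) is true, so \neg \Diamond (q \land s) is false.
    At y: \Diamond (q \land s) requires q \land s at some successor in {x, z}.
      q \land s holds at z, so \Diamond (q \land s) is true at y.
Satisfying worlds: none.

none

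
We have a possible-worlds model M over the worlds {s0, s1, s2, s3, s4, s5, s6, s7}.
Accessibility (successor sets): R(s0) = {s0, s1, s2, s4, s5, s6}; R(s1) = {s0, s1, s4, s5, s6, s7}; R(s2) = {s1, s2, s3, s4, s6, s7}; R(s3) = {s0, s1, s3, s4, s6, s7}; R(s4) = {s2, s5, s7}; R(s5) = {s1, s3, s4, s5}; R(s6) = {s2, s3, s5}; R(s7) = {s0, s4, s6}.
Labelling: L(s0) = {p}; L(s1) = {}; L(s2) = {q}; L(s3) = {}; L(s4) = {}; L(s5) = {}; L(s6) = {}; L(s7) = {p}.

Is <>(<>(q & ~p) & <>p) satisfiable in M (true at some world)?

Yes

Recall that <>ψ holds at a world iff ψ holds at some accessible world.
Let φ = <>(<>(q & ~p) & <>p). Evaluate φ at each world:
  s0 (successors {s0, s1, s2, s4, s5, s6}): φ is true.
  s1 (successors {s0, s1, s4, s5, s6, s7}): φ is true.
  s2 (successors {s1, s2, s3, s4, s6, s7}): φ is true.
  s3 (successors {s0, s1, s3, s4, s6, s7}): φ is true.
  s4 (successors {s2, s5, s7}): φ is true.
  s5 (successors {s1, s3, s4, s5}): φ is true.
  s6 (successors {s2, s3, s5}): φ is true.
  s7 (successors {s0, s4, s6}): φ is true.
Detail at s0 (witness):
  At s0: <>(<>(q & ~p) & <>p) requires <>(q & ~p) & <>p at some successor in {s0, s1, s2, s4, s5, s6}.
    <>(q & ~p) & <>p holds at s0, so <>(<>(q & ~p) & <>p) is true at s0.
      At s0: <>(q & ~p) is true, <>p is true, so <>(q & ~p) & <>p is true.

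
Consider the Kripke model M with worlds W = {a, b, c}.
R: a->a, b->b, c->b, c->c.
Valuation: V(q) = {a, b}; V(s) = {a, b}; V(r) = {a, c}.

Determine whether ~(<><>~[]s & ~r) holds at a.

Yes

At a: <><>~[]s & ~r is false, so ~(<><>~[]s & ~r) is true.
  At a: <><>~[]s is false, ~r is false, so <><>~[]s & ~r is false.
    At a: <><>~[]s requires <>~[]s at some successor in {a}.
      At a: <>~[]s is false.
    So <><>~[]s is false at a.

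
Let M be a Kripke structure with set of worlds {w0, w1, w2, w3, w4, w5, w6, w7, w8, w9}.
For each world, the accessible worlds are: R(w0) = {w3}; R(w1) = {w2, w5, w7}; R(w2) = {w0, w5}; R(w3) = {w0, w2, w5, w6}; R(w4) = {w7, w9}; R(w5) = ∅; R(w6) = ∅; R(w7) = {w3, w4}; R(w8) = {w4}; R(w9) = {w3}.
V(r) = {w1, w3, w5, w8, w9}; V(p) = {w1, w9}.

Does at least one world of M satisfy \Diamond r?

Yes

Recall that \Diamond ψ holds at a world iff ψ holds at some accessible world.
Let φ = \Diamond r. Evaluate φ at each world:
  w0 (successors {w3}): φ is true.
  w1 (successors {w2, w5, w7}): φ is true.
  w2 (successors {w0, w5}): φ is true.
  w3 (successors {w0, w2, w5, w6}): φ is true.
  w4 (successors {w7, w9}): φ is true.
  w5 (successors ∅): φ is false.
  w6 (successors ∅): φ is false.
  w7 (successors {w3, w4}): φ is true.
  w8 (successors {w4}): φ is false.
  w9 (successors {w3}): φ is true.
Detail at w0 (witness):
  At w0: \Diamond r requires r at some successor in {w3}.
    r holds at w3, so \Diamond r is true at w0.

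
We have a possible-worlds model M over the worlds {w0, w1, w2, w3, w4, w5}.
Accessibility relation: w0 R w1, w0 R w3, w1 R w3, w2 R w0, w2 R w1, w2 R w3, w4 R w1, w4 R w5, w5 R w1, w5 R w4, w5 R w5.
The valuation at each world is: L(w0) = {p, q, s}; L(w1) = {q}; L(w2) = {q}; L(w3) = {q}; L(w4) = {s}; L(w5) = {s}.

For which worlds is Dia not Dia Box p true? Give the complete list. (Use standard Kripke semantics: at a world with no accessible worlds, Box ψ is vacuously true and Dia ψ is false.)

w0, w1, w2, w4, w5

Let φ = Dia not Dia Box p. Evaluate φ at each world:
  w0 (successors {w1, w3}): φ is true.
  w1 (successors {w3}): φ is true.
  w2 (successors {w0, w1, w3}): φ is true.
  w3 (successors ∅): φ is false.
  w4 (successors {w1, w5}): φ is true.
  w5 (successors {w1, w4, w5}): φ is true.
For instance, at w1:
  At w1: Dia not Dia Box p requires not Dia Box p at some successor in {w3}.
    not Dia Box p holds at w3, so Dia not Dia Box p is true at w1.
      At w3: Dia Box p is false, so not Dia Box p is true.
Satisfying worlds: {w0, w1, w2, w4, w5}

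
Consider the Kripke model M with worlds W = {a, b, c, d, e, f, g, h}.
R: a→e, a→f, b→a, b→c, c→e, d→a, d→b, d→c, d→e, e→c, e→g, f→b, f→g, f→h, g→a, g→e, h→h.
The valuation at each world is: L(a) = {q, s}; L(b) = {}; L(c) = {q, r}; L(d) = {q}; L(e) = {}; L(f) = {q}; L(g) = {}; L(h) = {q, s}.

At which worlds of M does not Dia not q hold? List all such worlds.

b, h

Let φ = not Dia not q. Evaluate φ at each world:
  a (successors {e, f}): φ is false.
  b (successors {a, c}): φ is true.
  c (successors {e}): φ is false.
  d (successors {a, b, c, e}): φ is false.
  e (successors {c, g}): φ is false.
  f (successors {b, g, h}): φ is false.
  g (successors {a, e}): φ is false.
  h (successors {h}): φ is true.
For instance, at c:
  At c: Dia not q is true, so not Dia not q is false.
    At c: Dia not q requires not q at some successor in {e}.
      not q holds at e, so Dia not q is true at c.
Satisfying worlds: {b, h}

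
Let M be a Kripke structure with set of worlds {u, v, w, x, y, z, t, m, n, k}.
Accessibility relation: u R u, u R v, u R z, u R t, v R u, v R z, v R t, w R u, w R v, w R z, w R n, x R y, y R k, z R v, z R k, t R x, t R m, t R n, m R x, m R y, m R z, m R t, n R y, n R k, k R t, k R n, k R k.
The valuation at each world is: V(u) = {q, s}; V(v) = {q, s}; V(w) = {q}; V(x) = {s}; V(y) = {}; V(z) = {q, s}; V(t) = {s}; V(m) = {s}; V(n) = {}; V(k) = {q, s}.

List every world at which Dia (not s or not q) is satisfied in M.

u, v, w, x, t, m, n, k

Let φ = Dia (not s or not q). Evaluate φ at each world:
  u (successors {u, v, z, t}): φ is true.
  v (successors {u, z, t}): φ is true.
  w (successors {u, v, z, n}): φ is true.
  x (successors {y}): φ is true.
  y (successors {k}): φ is false.
  z (successors {v, k}): φ is false.
  t (successors {x, m, n}): φ is true.
  m (successors {x, y, z, t}): φ is true.
  n (successors {y, k}): φ is true.
  k (successors {t, n, k}): φ is true.
For instance, at x:
  At x: Dia (not s or not q) requires not s or not q at some successor in {y}.
    not s or not q holds at y, so Dia (not s or not q) is true at x.
Satisfying worlds: {u, v, w, x, t, m, n, k}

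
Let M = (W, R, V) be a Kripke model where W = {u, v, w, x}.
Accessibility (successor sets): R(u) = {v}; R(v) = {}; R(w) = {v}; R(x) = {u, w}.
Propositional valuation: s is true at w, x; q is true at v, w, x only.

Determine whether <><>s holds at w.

No

At w: <><>s requires <>s at some successor in {v}.
  At v: <>s is false.
So <><>s is false at w.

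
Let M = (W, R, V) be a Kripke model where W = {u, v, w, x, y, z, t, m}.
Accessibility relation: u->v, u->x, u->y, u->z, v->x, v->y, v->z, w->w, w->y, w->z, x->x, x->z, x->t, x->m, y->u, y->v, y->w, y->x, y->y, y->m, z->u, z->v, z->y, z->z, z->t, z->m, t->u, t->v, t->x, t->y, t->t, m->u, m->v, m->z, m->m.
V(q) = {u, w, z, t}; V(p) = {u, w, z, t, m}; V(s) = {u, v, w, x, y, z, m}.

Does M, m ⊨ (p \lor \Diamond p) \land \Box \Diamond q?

At m: p \lor \Diamond p is true, \Box \Diamond q is true, so (p \lor \Diamond p) \land \Box \Diamond q is true.
  At m: p is true, \Diamond p is true, so p \lor \Diamond p is true.
    At m: \Diamond p requires p at some successor in {u, v, z, m}.
      p holds at u, so \Diamond p is true at m.
  At m: \Box \Diamond q requires \Diamond q at every successor {u, v, z, m}.
    At u: \Diamond q is true.
    At v: \Diamond q is true.
    At z: \Diamond q is true.
    At m: \Diamond q is true.
  So \Box \Diamond q is true at m.

Yes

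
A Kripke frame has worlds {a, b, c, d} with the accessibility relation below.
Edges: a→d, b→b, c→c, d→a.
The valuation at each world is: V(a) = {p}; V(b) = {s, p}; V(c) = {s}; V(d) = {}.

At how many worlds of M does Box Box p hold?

Recall that Box ψ holds at a world iff ψ holds at every accessible world, and Dia ψ holds iff ψ holds at some accessible world.
Let φ = Box Box p. Evaluate φ at each world:
  a (successors {d}): φ is true.
  b (successors {b}): φ is true.
  c (successors {c}): φ is false.
  d (successors {a}): φ is false.
For instance, at a:
  At a: Box Box p requires Box p at every successor {d}.
      At d: Box p requires p at every successor {a}.
        At a: p is true.
      So Box p is true at d.
  So Box Box p is true at a.
Satisfying worlds: {a, b}

2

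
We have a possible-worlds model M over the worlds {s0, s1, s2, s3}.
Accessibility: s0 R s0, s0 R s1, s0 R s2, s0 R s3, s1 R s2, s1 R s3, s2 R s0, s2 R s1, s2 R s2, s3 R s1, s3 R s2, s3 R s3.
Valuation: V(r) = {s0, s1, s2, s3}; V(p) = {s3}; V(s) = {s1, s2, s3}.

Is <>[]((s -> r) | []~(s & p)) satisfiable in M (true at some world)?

Yes

Let φ = <>[]((s -> r) | []~(s & p)). Evaluate φ at each world:
  s0 (successors {s0, s1, s2, s3}): φ is true.
  s1 (successors {s2, s3}): φ is true.
  s2 (successors {s0, s1, s2}): φ is true.
  s3 (successors {s1, s2, s3}): φ is true.
Detail at s0 (witness):
  At s0: <>[]((s -> r) | []~(s & p)) requires []((s -> r) | []~(s & p)) at some successor in {s0, s1, s2, s3}.
    []((s -> r) | []~(s & p)) holds at s0, so <>[]((s -> r) | []~(s & p)) is true at s0.
      At s0: []((s -> r) | []~(s & p)) requires (s -> r) | []~(s & p) at every successor {s0, s1, s2, s3}.
        At s0: (s -> r) | []~(s & p) is true.
        At s1: (s -> r) | []~(s & p) is true.
        At s2: (s -> r) | []~(s & p) is true.
        At s3: (s -> r) | []~(s & p) is true.
      So []((s -> r) | []~(s & p)) is true at s0.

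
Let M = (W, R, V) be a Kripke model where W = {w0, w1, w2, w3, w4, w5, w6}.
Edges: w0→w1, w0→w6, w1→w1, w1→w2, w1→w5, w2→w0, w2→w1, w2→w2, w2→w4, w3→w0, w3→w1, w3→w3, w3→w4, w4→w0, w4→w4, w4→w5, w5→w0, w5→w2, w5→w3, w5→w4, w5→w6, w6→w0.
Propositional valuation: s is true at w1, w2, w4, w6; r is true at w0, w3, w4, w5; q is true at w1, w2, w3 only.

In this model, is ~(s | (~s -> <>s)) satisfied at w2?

No

Recall that <>ψ holds at a world iff ψ holds at some accessible world.
At w2: s | (~s -> <>s) is true, so ~(s | (~s -> <>s)) is false.
  At w2: s is true, ~s -> <>s is true, so s | (~s -> <>s) is true.
    At w2: ~s is false, <>s is true, so ~s -> <>s is true.
      At w2: <>s requires s at some successor in {w0, w1, w2, w4}.
        s holds at w1, so <>s is true at w2.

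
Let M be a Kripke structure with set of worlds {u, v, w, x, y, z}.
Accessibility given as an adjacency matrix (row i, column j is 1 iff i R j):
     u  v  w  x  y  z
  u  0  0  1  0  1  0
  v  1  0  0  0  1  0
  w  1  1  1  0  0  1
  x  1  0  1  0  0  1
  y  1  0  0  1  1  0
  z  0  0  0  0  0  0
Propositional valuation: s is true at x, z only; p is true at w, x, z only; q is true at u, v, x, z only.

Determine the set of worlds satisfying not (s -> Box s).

Recall that Box ψ holds at a world iff ψ holds at every accessible world, and Dia ψ holds iff ψ holds at some accessible world.
Let φ = not (s -> Box s). Evaluate φ at each world:
  u (successors {w, y}): φ is false.
  v (successors {u, y}): φ is false.
  w (successors {u, v, w, z}): φ is false.
  x (successors {u, w, z}): φ is true.
  y (successors {u, x, y}): φ is false.
  z (successors ∅): φ is false.
For instance, at u:
  At u: s -> Box s is true, so not (s -> Box s) is false.
    At u: s is false, Box s is false, so s -> Box s is true.
      At u: Box s requires s at every successor {w, y}.
        s fails at w, so Box s is false at u.
Satisfying worlds: {x}

x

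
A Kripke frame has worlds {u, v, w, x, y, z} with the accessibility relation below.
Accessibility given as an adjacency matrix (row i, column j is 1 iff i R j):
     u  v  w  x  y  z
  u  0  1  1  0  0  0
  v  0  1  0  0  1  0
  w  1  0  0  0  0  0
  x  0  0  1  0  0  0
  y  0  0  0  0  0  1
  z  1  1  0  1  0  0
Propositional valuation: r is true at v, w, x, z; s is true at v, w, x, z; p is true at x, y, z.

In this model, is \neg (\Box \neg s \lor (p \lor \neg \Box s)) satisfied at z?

At z: \Box \neg s \lor (p \lor \neg \Box s) is true, so \neg (\Box \neg s \lor (p \lor \neg \Box s)) is false.
  At z: \Box \neg s is false, p \lor \neg \Box s is true, so \Box \neg s \lor (p \lor \neg \Box s) is true.
    At z: \Box \neg s requires \neg s at every successor {u, v, x}.
      \neg s fails at v, so \Box \neg s is false at z.
    At z: p is true, \neg \Box s is true, so p \lor \neg \Box s is true.
      At z: \Box s is false, so \neg \Box s is true.

No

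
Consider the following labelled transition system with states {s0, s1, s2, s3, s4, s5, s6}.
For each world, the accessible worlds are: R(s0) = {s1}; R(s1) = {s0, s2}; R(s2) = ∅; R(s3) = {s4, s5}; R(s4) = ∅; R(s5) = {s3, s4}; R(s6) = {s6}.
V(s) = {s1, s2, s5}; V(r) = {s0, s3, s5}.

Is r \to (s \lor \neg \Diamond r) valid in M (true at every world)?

No

Let φ = r \to (s \lor \neg \Diamond r). Evaluate φ at each world:
  s0 (successors {s1}): φ is true.
  s1 (successors {s0, s2}): φ is true.
  s2 (successors ∅): φ is true.
  s3 (successors {s4, s5}): φ is false.
  s4 (successors ∅): φ is true.
  s5 (successors {s3, s4}): φ is true.
  s6 (successors {s6}): φ is true.
Detail at s3 (counterexample):
  At s3: r is true, s \lor \neg \Diamond r is false, so r \to (s \lor \neg \Diamond r) is false.
    At s3: s is false, \neg \Diamond r is false, so s \lor \neg \Diamond r is false.
      At s3: \Diamond r is true, so \neg \Diamond r is false.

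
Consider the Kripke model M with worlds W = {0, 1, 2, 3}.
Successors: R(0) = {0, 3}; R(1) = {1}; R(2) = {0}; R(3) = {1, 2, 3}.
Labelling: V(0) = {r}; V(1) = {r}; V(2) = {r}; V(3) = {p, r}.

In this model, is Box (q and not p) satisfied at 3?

No

At 3: Box (q and not p) requires q and not p at every successor {1, 2, 3}.
  q and not p fails at 1, so Box (q and not p) is false at 3.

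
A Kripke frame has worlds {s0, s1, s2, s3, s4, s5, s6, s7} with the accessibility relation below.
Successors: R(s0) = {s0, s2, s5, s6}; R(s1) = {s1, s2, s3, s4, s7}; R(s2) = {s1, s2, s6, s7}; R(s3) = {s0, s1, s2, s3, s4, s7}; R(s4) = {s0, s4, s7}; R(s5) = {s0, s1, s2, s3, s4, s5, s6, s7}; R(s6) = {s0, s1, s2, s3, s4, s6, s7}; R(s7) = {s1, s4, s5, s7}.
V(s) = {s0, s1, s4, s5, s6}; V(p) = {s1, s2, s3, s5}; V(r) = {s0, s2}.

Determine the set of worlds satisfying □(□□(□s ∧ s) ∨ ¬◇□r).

s0, s1, s2, s3, s4, s5, s6, s7

Let φ = □(□□(□s ∧ s) ∨ ¬◇□r). Evaluate φ at each world:
  s0 (successors {s0, s2, s5, s6}): φ is true.
  s1 (successors {s1, s2, s3, s4, s7}): φ is true.
  s2 (successors {s1, s2, s6, s7}): φ is true.
  s3 (successors {s0, s1, s2, s3, s4, s7}): φ is true.
  s4 (successors {s0, s4, s7}): φ is true.
  s5 (successors {s0, s1, s2, s3, s4, s5, s6, s7}): φ is true.
  s6 (successors {s0, s1, s2, s3, s4, s6, s7}): φ is true.
  s7 (successors {s1, s4, s5, s7}): φ is true.
For instance, at s3:
  At s3: □(□□(□s ∧ s) ∨ ¬◇□r) requires □□(□s ∧ s) ∨ ¬◇□r at every successor {s0, s1, s2, s3, s4, s7}.
    At s0: □□(□s ∧ s) ∨ ¬◇□r is true.
    At s1: □□(□s ∧ s) ∨ ¬◇□r is true.
    At s2: □□(□s ∧ s) ∨ ¬◇□r is true.
    At s3: □□(□s ∧ s) ∨ ¬◇□r is true.
    At s4: □□(□s ∧ s) ∨ ¬◇□r is true.
    At s7: □□(□s ∧ s) ∨ ¬◇□r is true.
  So □(□□(□s ∧ s) ∨ ¬◇□r) is true at s3.
Satisfying worlds: {s0, s1, s2, s3, s4, s5, s6, s7}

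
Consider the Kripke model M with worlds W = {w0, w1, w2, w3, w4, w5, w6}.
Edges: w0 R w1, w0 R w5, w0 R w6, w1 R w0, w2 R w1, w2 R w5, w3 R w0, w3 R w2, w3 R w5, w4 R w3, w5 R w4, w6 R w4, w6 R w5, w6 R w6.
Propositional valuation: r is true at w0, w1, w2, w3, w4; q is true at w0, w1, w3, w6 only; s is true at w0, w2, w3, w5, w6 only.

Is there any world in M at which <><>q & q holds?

Yes

Let φ = <><>q & q. Evaluate φ at each world:
  w0 (successors {w1, w5, w6}): φ is true.
  w1 (successors {w0}): φ is true.
  w2 (successors {w1, w5}): φ is false.
  w3 (successors {w0, w2, w5}): φ is true.
  w4 (successors {w3}): φ is false.
  w5 (successors {w4}): φ is false.
  w6 (successors {w4, w5, w6}): φ is true.
Detail at w0 (witness):
  At w0: <><>q is true, q is true, so <><>q & q is true.
    At w0: <><>q requires <>q at some successor in {w1, w5, w6}.
      <>q holds at w1, so <><>q is true at w0.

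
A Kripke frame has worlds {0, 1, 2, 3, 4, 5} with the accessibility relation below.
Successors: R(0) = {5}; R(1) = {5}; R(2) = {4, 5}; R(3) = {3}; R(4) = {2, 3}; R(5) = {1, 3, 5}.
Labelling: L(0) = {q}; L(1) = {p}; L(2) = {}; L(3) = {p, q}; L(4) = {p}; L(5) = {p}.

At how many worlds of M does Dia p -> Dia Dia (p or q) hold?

6

Let φ = Dia p -> Dia Dia (p or q). Evaluate φ at each world:
  0 (successors {5}): φ is true.
  1 (successors {5}): φ is true.
  2 (successors {4, 5}): φ is true.
  3 (successors {3}): φ is true.
  4 (successors {2, 3}): φ is true.
  5 (successors {1, 3, 5}): φ is true.
For instance, at 0:
  At 0: Dia p is true, Dia Dia (p or q) is true, so Dia p -> Dia Dia (p or q) is true.
    At 0: Dia p requires p at some successor in {5}.
      p holds at 5, so Dia p is true at 0.
    At 0: Dia Dia (p or q) requires Dia (p or q) at some successor in {5}.
      Dia (p or q) holds at 5, so Dia Dia (p or q) is true at 0.
Satisfying worlds: {0, 1, 2, 3, 4, 5}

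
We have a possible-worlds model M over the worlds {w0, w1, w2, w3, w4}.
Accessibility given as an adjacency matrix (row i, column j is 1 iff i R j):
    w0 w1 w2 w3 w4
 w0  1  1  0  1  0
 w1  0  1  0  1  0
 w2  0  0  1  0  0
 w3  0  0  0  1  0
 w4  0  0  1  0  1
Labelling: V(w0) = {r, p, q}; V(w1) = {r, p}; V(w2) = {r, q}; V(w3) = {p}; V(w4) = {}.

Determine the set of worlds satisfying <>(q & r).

Let φ = <>(q & r). Evaluate φ at each world:
  w0 (successors {w0, w1, w3}): φ is true.
  w1 (successors {w1, w3}): φ is false.
  w2 (successors {w2}): φ is true.
  w3 (successors {w3}): φ is false.
  w4 (successors {w2, w4}): φ is true.
For instance, at w1:
  At w1: <>(q & r) requires q & r at some successor in {w1, w3}.
    At w1: q & r is false.
    At w3: q & r is false.
  So <>(q & r) is false at w1.
Satisfying worlds: {w0, w2, w4}

w0, w2, w4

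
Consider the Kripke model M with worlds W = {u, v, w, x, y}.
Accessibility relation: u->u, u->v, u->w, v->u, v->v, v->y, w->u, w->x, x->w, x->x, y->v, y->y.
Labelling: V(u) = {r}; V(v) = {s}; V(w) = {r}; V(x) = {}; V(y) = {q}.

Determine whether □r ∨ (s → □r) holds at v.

No

Recall that □ψ holds at a world iff ψ holds at every accessible world, and ◇ψ holds iff ψ holds at some accessible world.
At v: □r is false, s → □r is false, so □r ∨ (s → □r) is false.
  At v: □r requires r at every successor {u, v, y}.
    r fails at v, so □r is false at v.
  At v: s is true, □r is false, so s → □r is false.
    At v: □r requires r at every successor {u, v, y}.
      r fails at v, so □r is false at v.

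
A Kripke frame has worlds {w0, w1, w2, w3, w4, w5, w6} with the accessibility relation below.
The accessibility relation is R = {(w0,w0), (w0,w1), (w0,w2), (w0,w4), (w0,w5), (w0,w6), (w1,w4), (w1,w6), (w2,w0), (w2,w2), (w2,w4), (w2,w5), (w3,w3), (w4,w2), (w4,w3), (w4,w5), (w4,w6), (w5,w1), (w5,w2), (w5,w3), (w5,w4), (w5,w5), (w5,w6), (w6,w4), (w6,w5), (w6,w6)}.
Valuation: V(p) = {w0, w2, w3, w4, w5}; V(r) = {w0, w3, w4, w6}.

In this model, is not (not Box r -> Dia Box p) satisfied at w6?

Yes

At w6: not Box r -> Dia Box p is false, so not (not Box r -> Dia Box p) is true.
  At w6: not Box r is true, Dia Box p is false, so not Box r -> Dia Box p is false.
    At w6: Box r is false, so not Box r is true.
      At w6: Box r requires r at every successor {w4, w5, w6}.
        r fails at w5, so Box r is false at w6.
    At w6: Dia Box p requires Box p at some successor in {w4, w5, w6}.
      At w4: Box p is false.
      At w5: Box p is false.
      At w6: Box p is false.
    So Dia Box p is false at w6.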